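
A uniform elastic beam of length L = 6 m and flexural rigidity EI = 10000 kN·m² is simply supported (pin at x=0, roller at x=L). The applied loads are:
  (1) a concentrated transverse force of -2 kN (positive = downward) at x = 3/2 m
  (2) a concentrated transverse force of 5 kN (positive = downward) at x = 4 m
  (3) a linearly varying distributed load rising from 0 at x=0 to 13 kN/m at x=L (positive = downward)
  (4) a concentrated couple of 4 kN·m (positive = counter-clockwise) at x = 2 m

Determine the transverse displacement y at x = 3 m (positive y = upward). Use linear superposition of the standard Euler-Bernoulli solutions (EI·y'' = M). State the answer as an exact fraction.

y(3) = -353/30000 m

Load 1 — point force P=-2 kN at a=3/2 m (b=L-a=9/2):
  y_1 = -Pa(L-x)(2Lx-a²-x²)/(6LEI)  [x>a] = -(-2)·(3/2)·(6-3)·(2·6·3-(3/2)²-3²)/(6·6·10000) = 99/160000 m
Load 2 — point force P=5 kN at a=4 m (b=L-a=2):
  y_2 = -Pbx(L²-b²-x²)/(6LEI)  [x≤a] = -5·2·3·(6²-2²-3²)/(6·6·10000) = -23/12000 m
Load 3 — triangular load w₀=13 kN/m (0→w₀ over full span):
  y_3 = -w₀x(7L⁴-10L²x²+3x⁴)/(360LEI) = -13·3·(7·6⁴-10·6²·3²+3·3⁴)/(360·6·10000) = -351/32000 m
Load 4 — applied couple M₀=4 kN·m at a=2 m (b=L-a=4):
  y_4 = (M₀x³/(6L)-M₀(x-a)²/2+C₁x)/EI  [x>a] with C₁=M₀(3b²-L²)/(6L)=4/3 = (4·3³/(6·6)-4·(3-2)²/2+(4/3)·3)/10000 = 1/2000 m
Superposition: y = Σ y_i = -353/30000 m ≈ -0.011767 m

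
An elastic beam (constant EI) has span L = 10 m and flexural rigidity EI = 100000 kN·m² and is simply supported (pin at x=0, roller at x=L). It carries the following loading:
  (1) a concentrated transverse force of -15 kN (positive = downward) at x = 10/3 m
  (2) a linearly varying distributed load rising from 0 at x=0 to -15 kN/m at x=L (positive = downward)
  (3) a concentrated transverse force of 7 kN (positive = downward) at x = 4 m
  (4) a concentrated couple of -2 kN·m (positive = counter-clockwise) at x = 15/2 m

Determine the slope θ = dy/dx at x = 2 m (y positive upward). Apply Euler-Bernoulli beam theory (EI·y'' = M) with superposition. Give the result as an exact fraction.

Load 1 — point force P=-15 kN at a=10/3 m (b=L-a=20/3):
  θ_1 = -Pb(L²-b²-3x²)/(6LEI)  [x≤a] = -(-15)·(20/3)·(10²-(20/3)²-3·2²)/(6·10·100000) = 49/67500 rad
Load 2 — triangular load w₀=-15 kN/m (0→w₀ over full span):
  θ_2 = -w₀(7L⁴-30L²x²+15x⁴)/(360LEI) = -(-15)·(7·10⁴-30·10²·2²+15·2⁴)/(360·10·100000) = 91/37500 rad
Load 3 — point force P=7 kN at a=4 m (b=L-a=6):
  θ_3 = -Pb(L²-b²-3x²)/(6LEI)  [x≤a] = -7·6·(10²-6²-3·2²)/(6·10·100000) = -91/250000 rad
Load 4 — applied couple M₀=-2 kN·m at a=15/2 m (b=L-a=5/2):
  θ_4 = (M₀x²/(2L)+C₁)/EI  [x≤a] with C₁=M₀(3b²-L²)/(6L)=65/24 = ((-2)·2²/(2·10)+(65/24))/100000 = 277/12000000 rad
Superposition: θ = Σ θ_i = 303661/108000000 rad ≈ 0.002812 rad

θ(2) = 303661/108000000 rad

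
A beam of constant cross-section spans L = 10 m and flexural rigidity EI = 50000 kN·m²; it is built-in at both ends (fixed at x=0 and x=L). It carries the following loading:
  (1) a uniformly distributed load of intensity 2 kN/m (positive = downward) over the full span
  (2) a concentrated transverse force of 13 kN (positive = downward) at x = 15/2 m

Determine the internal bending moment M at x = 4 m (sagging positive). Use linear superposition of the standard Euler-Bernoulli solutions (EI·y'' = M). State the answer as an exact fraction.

Load 1 — uniform load w=2 kN/m over full span:
  M_1 = wLx/2 - wL²/12 - wx²/2 = 2·10·4/2 - 2·10²/12 - 2·4²/2 = 22/3 kN·m
Load 2 — point force P=13 kN at a=15/2 m (b=L-a=5/2):
  M_2 = Pb²(3a+b)x/L³ - Pab²/L²  [x≤a] = 13·(5/2)²·(3·(15/2)+(5/2))·4/10³ - 13·(15/2)·(5/2)²/10² = 65/32 kN·m
Superposition: M = Σ M_i = 899/96 kN·m ≈ 9.364583 kN·m

M(4) = 899/96 kN·m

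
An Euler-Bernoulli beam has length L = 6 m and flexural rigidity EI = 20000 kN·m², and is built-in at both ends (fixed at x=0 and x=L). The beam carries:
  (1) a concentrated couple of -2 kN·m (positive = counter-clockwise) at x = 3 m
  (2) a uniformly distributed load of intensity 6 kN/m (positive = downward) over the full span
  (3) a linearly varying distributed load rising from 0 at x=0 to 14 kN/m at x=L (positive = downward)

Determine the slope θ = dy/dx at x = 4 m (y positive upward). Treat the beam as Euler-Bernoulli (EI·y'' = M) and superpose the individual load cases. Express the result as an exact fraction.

θ(4) = 47/56250 rad

Load 1 — applied couple M₀=-2 kN·m at a=3 m (b=L-a=3):
  θ_1 = (R_Ax²/2 - M_Ax - M₀(x-a))/EI  [x>a] with R_A=-1/2, M_A=-1/2 = ((-1/2)·4²/2 - (-1/2)·4 - (-2)·(4-3))/20000 = 0 rad
Load 2 — uniform load w=6 kN/m over full span:
  θ_2 = -wx(L-x)(L-2x)/(12EI) = -6·4·(6-4)·(6-2·4)/(12·20000) = 1/2500 rad
Load 3 — triangular load w₀=14 kN/m (0→w₀ over full span):
  θ_3 = -w₀(2x(L-x)(L-2x)(x+2L)+x²(L-x)²)/(120LEI) = -14·(2·4·(6-4)·(6-2·4)·(4+2·6)+4²·(6-4)²)/(120·6·20000) = 49/112500 rad
Superposition: θ = Σ θ_i = 47/56250 rad ≈ 0.000836 rad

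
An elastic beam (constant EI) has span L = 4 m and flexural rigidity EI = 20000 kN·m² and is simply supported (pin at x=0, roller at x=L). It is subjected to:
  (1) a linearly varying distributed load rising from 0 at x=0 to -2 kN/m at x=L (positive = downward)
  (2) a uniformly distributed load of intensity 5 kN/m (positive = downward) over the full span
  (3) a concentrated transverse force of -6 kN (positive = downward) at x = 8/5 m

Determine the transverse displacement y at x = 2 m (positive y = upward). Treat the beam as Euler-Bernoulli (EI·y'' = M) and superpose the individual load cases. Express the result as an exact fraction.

Load 1 — triangular load w₀=-2 kN/m (0→w₀ over full span):
  y_1 = -w₀x(7L⁴-10L²x²+3x⁴)/(360LEI) = -(-2)·2·(7·4⁴-10·4²·2²+3·2⁴)/(360·4·20000) = 1/6000 m
Load 2 — uniform load w=5 kN/m over full span:
  y_2 = -wx(L³-2Lx²+x³)/(24EI) = -5·2·(4³-2·4·2²+2³)/(24·20000) = -1/1200 m
Load 3 — point force P=-6 kN at a=8/5 m (b=L-a=12/5):
  y_3 = -Pa(L-x)(2Lx-a²-x²)/(6LEI)  [x>a] = -(-6)·(8/5)·(4-2)·(2·4·2-(8/5)²-2²)/(6·4·20000) = 59/156250 m
Superposition: y = Σ y_i = -271/937500 m ≈ -0.000289 m

y(2) = -271/937500 m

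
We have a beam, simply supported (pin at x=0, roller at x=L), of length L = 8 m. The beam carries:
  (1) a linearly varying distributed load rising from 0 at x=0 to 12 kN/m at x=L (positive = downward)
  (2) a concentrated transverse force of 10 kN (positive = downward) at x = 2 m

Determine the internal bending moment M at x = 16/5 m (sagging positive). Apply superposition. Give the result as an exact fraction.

Load 1 — triangular load w₀=12 kN/m (0→w₀ over full span):
  M_1 = w₀Lx/6 - w₀x³/(6L) = 12·8·(16/5)/6 - 12·(16/5)³/(6·8) = 5376/125 kN·m
Load 2 — point force P=10 kN at a=2 m (b=L-a=6):
  M_2 = Pa(L-x)/L  [x>a] = 10·2·(8-(16/5))/8 = 12 kN·m
Superposition: M = Σ M_i = 6876/125 kN·m ≈ 55.008000 kN·m

M(16/5) = 6876/125 kN·m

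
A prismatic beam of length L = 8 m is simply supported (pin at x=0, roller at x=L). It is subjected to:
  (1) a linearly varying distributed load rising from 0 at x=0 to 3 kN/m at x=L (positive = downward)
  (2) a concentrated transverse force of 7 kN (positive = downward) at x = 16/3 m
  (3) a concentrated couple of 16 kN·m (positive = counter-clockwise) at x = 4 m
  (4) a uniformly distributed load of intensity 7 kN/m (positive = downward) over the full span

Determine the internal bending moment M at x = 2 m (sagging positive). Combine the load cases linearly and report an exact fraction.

M(2) = 349/6 kN·m

Load 1 — triangular load w₀=3 kN/m (0→w₀ over full span):
  M_1 = w₀Lx/6 - w₀x³/(6L) = 3·8·2/6 - 3·2³/(6·8) = 15/2 kN·m
Load 2 — point force P=7 kN at a=16/3 m (b=L-a=8/3):
  M_2 = Pbx/L  [x≤a] = 7·(8/3)·2/8 = 14/3 kN·m
Load 3 — applied couple M₀=16 kN·m at a=4 m (b=L-a=4):
  M_3 = M₀x/L  [x≤a] = 16·2/8 = 4 kN·m
Load 4 — uniform load w=7 kN/m over full span:
  M_4 = wx(L-x)/2 = 7·2·(8-2)/2 = 42 kN·m
Superposition: M = Σ M_i = 349/6 kN·m ≈ 58.166667 kN·m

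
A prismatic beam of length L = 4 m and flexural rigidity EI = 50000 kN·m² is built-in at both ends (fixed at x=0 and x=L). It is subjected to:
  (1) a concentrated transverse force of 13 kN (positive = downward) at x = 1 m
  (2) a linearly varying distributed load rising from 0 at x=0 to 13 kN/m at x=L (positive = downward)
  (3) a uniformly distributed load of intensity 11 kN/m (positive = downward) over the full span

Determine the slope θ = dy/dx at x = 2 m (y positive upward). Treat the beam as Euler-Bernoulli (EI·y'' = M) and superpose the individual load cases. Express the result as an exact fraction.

θ(2) = 91/12000000 rad

Load 1 — point force P=13 kN at a=1 m (b=L-a=3):
  θ_1 = Pa²(L-x)(2bL-(3b+a)(L-x))/(2L³EI)  [x>a] = 13·1²·(4-2)·(2·3·4-(3·3+1)·(4-2))/(2·4³·50000) = 13/800000 rad
Load 2 — triangular load w₀=13 kN/m (0→w₀ over full span):
  θ_2 = -w₀(2x(L-x)(L-2x)(x+2L)+x²(L-x)²)/(120LEI) = -13·(2·2·(4-2)·(4-2·2)·(2+2·4)+2²·(4-2)²)/(120·4·50000) = -13/1500000 rad
Load 3 — uniform load w=11 kN/m over full span:
  θ_3 = -wx(L-x)(L-2x)/(12EI) = -11·2·(4-2)·(4-2·2)/(12·50000) = 0 rad
Superposition: θ = Σ θ_i = 91/12000000 rad ≈ 0.000008 rad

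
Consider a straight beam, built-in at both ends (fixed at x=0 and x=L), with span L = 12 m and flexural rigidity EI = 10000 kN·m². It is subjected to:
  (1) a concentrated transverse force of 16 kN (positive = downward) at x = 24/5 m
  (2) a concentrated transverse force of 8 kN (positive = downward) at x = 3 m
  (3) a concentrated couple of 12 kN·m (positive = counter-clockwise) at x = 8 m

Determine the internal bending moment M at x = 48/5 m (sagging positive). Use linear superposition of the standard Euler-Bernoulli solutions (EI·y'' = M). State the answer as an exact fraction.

Load 1 — point force P=16 kN at a=24/5 m (b=L-a=36/5):
  M_1 = Pa²(a+3b)(L-x)/L³ - Pa²b/L²  [x>a] = 16·(24/5)²·((24/5)+3·(36/5))·(12-(48/5))/12³ - 16·(24/5)²·(36/5)/12² = -3072/625 kN·m
Load 2 — point force P=8 kN at a=3 m (b=L-a=9):
  M_2 = Pa²(a+3b)(L-x)/L³ - Pa²b/L²  [x>a] = 8·3²·(3+3·9)·(12-(48/5))/12³ - 8·3²·9/12² = -3/2 kN·m
Load 3 — applied couple M₀=12 kN·m at a=8 m (b=L-a=4):
  M_3 = R_Ax - M_A - M₀  [x>a] with R_A=4/3, M_A=4 = (4/3)·(48/5) - 4 - 12 = -16/5 kN·m
Superposition: M = Σ M_i = -12019/1250 kN·m ≈ -9.615200 kN·m

M(48/5) = -12019/1250 kN·m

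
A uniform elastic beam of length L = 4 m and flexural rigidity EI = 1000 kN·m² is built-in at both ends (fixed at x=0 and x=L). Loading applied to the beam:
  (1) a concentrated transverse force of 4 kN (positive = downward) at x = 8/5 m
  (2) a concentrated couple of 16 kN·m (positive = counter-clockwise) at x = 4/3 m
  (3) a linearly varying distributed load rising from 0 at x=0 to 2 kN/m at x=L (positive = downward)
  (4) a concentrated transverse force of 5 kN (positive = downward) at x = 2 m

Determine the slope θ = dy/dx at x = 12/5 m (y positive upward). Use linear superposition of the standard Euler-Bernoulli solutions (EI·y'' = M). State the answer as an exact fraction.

θ(12/5) = -109/2343750 rad

Load 1 — point force P=4 kN at a=8/5 m (b=L-a=12/5):
  θ_1 = Pa²(L-x)(2bL-(3b+a)(L-x))/(2L³EI)  [x>a] = 4·(8/5)²·(4-(12/5))·(2·(12/5)·4-(3·(12/5)+(8/5))·(4-(12/5)))/(2·4³·1000) = 256/390625 rad
Load 2 — applied couple M₀=16 kN·m at a=4/3 m (b=L-a=8/3):
  θ_2 = (R_Ax²/2 - M_Ax - M₀(x-a))/EI  [x>a] with R_A=16/3, M_A=0 = ((16/3)·(12/5)²/2 - 0·(12/5) - 16·((12/5)-(4/3)))/1000 = -16/9375 rad
Load 3 — triangular load w₀=2 kN/m (0→w₀ over full span):
  θ_3 = -w₀(2x(L-x)(L-2x)(x+2L)+x²(L-x)²)/(120LEI) = -2·(2·(12/5)·(4-(12/5))·(4-2·(12/5))·((12/5)+2·4)+(12/5)²·(4-(12/5))²)/(120·4·1000) = 16/78125 rad
Load 4 — point force P=5 kN at a=2 m (b=L-a=2):
  θ_4 = Pa²(L-x)(2bL-(3b+a)(L-x))/(2L³EI)  [x>a] = 5·2²·(4-(12/5))·(2·2·4-(3·2+2)·(4-(12/5)))/(2·4³·1000) = 1/1250 rad
Superposition: θ = Σ θ_i = -109/2343750 rad ≈ -0.000047 rad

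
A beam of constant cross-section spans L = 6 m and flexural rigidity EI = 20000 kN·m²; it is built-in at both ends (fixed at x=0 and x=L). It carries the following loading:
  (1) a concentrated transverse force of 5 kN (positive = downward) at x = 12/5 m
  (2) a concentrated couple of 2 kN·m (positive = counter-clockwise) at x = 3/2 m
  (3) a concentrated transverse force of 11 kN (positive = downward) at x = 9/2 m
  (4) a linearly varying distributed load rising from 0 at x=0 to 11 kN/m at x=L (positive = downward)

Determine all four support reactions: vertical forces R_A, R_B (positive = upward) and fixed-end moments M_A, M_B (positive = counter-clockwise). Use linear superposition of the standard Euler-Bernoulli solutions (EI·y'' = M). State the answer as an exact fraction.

R_A = 12187/800 kN, M_A = 16191/800 kN·m, R_B = 27013/800 kN, M_B = -25069/800 kN·m

Load 1 — point force P=5 kN at a=12/5 m (b=L-a=18/5):
  R_A = Pb²(3a+b)/L³ = 5·(18/5)²·(3·(12/5)+(18/5))/6³ = 81/25 kN
  M_A = Pab²/L² = 5·(12/5)·(18/5)²/6² = 108/25 kN·m
  R_B = Pa²(a+3b)/L³ = 5·(12/5)²·((12/5)+3·(18/5))/6³ = 44/25 kN
  M_B = -Pa²b/L² = -5·(12/5)²·(18/5)/6² = -72/25 kN·m
Load 2 — applied couple M₀=2 kN·m at a=3/2 m (b=L-a=9/2):
  R_A = 6M₀ab/L³ = 6·2·(3/2)·(9/2)/6³ = 3/8 kN
  M_A = M₀b(2a-b)/L² = 2·(9/2)·(2·(3/2)-(9/2))/6² = -3/8 kN·m
  R_B = -6M₀ab/L³ = -6·2·(3/2)·(9/2)/6³ = -3/8 kN
  M_B = M₀a(2b-a)/L² = 2·(3/2)·(2·(9/2)-(3/2))/6² = 5/8 kN·m
Load 3 — point force P=11 kN at a=9/2 m (b=L-a=3/2):
  R_A = Pb²(3a+b)/L³ = 11·(3/2)²·(3·(9/2)+(3/2))/6³ = 55/32 kN
  M_A = Pab²/L² = 11·(9/2)·(3/2)²/6² = 99/32 kN·m
  R_B = Pa²(a+3b)/L³ = 11·(9/2)²·((9/2)+3·(3/2))/6³ = 297/32 kN
  M_B = -Pa²b/L² = -11·(9/2)²·(3/2)/6² = -297/32 kN·m
Load 4 — triangular load w₀=11 kN/m (0→w₀ over full span):
  R_A = 3w₀L/20 = 3·11·6/20 = 99/10 kN
  M_A = w₀L²/30 = 11·6²/30 = 66/5 kN·m
  R_B = 7w₀L/20 = 7·11·6/20 = 231/10 kN
  M_B = -w₀L²/20 = -11·6²/20 = -99/5 kN·m
Superposition: R_A = 12187/800 kN, M_A = 16191/800 kN·m, R_B = 27013/800 kN, M_B = -25069/800 kN·m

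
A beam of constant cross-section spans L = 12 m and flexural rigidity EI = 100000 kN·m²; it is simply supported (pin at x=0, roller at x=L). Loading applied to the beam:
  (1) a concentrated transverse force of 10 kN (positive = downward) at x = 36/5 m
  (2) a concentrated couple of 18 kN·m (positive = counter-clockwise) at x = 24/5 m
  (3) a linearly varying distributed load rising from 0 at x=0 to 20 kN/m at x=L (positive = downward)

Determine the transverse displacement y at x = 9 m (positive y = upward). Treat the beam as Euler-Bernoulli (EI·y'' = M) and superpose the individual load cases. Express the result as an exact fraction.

Load 1 — point force P=10 kN at a=36/5 m (b=L-a=24/5):
  y_1 = -Pa(L-x)(2Lx-a²-x²)/(6LEI)  [x>a] = -10·(36/5)·(12-9)·(2·12·9-(36/5)²-9²)/(6·12·100000) = -6237/2500000 m
Load 2 — applied couple M₀=18 kN·m at a=24/5 m (b=L-a=36/5):
  y_2 = (M₀x³/(6L)-M₀(x-a)²/2+C₁x)/EI  [x>a] with C₁=M₀(3b²-L²)/(6L)=72/25 = (18·9³/(6·12)-18·(9-(24/5))²/2+(72/25)·9)/100000 = 4941/10000000 m
Load 3 — triangular load w₀=20 kN/m (0→w₀ over full span):
  y_3 = -w₀x(7L⁴-10L²x²+3x⁴)/(360LEI) = -20·9·(7·12⁴-10·12²·9²+3·9⁴)/(360·12·100000) = -3213/160000 m
Superposition: y = Σ y_i = -441639/20000000 m ≈ -0.022082 m

y(9) = -441639/20000000 m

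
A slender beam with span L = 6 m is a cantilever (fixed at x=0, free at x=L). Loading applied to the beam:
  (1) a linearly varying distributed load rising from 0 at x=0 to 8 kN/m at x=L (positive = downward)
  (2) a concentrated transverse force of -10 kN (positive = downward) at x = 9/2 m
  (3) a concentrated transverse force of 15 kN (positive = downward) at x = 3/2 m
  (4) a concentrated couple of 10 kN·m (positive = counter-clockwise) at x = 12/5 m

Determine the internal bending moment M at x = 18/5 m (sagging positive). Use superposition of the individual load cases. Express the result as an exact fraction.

M(18/5) = -1371/125 kN·m

Load 1 — triangular load w₀=8 kN/m (0→w₀ over full span):
  M_1 = w₀Lx/2 - w₀L²/3 - w₀x³/(6L) = 8·6·(18/5)/2 - 8·6²/3 - 8·(18/5)³/(6·6) = -2496/125 kN·m
Load 2 — point force P=-10 kN at a=9/2 m (b=L-a=3/2):
  M_2 = -P(a-x)  [x≤a] = -(-10)·((9/2)-(18/5)) = 9 kN·m
Load 3 — point force P=15 kN at a=3/2 m (b=L-a=9/2):
  M_3 = 0  [x>a] = 0 kN·m
Load 4 — applied couple M₀=10 kN·m at a=12/5 m (b=L-a=18/5):
  M_4 = 0  [x>a] = 0 kN·m
Superposition: M = Σ M_i = -1371/125 kN·m ≈ -10.968000 kN·m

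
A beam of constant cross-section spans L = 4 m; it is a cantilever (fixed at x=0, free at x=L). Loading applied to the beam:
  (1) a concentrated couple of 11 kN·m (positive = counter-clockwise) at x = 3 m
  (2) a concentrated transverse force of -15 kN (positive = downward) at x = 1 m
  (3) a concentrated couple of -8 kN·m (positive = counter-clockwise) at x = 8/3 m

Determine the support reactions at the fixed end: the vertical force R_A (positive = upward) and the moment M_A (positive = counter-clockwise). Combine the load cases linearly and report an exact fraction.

R_A = -15 kN, M_A = -18 kN·m

Load 1 — applied couple M₀=11 kN·m at a=3 m (b=L-a=1):
  R_A = 0 kN
  M_A = -M₀ = -11 kN·m
Load 2 — point force P=-15 kN at a=1 m (b=L-a=3):
  R_A = P = (-15) = -15 kN
  M_A = Pa = (-15)·1 = -15 kN·m
Load 3 — applied couple M₀=-8 kN·m at a=8/3 m (b=L-a=4/3):
  R_A = 0 kN
  M_A = -M₀ = -(-8) = 8 kN·m
Superposition: R_A = -15 kN, M_A = -18 kN·m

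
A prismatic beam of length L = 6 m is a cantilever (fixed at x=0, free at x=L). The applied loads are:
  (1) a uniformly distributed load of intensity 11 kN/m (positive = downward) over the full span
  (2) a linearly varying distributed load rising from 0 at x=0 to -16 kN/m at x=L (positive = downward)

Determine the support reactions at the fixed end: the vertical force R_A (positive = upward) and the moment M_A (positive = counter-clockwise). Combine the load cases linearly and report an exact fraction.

Load 1 — uniform load w=11 kN/m over full span:
  R_A = wL = 11·6 = 66 kN
  M_A = wL²/2 = 11·6²/2 = 198 kN·m
Load 2 — triangular load w₀=-16 kN/m (0→w₀ over full span):
  R_A = w₀L/2 = (-16)·6/2 = -48 kN
  M_A = w₀L²/3 = (-16)·6²/3 = -192 kN·m
Superposition: R_A = 18 kN, M_A = 6 kN·m

R_A = 18 kN, M_A = 6 kN·m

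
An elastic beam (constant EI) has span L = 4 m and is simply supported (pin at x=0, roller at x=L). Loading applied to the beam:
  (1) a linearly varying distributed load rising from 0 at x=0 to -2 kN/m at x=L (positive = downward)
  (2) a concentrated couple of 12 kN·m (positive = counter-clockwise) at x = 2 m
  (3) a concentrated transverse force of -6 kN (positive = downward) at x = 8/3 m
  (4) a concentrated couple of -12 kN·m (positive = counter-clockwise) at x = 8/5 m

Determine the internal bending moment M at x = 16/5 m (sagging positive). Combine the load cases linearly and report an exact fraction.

M(16/5) = -592/125 kN·m

Load 1 — triangular load w₀=-2 kN/m (0→w₀ over full span):
  M_1 = w₀Lx/6 - w₀x³/(6L) = (-2)·4·(16/5)/6 - (-2)·(16/5)³/(6·4) = -192/125 kN·m
Load 2 — applied couple M₀=12 kN·m at a=2 m (b=L-a=2):
  M_2 = M₀x/L - M₀  [x>a] = 12·(16/5)/4 - 12 = -12/5 kN·m
Load 3 — point force P=-6 kN at a=8/3 m (b=L-a=4/3):
  M_3 = Pa(L-x)/L  [x>a] = (-6)·(8/3)·(4-(16/5))/4 = -16/5 kN·m
Load 4 — applied couple M₀=-12 kN·m at a=8/5 m (b=L-a=12/5):
  M_4 = M₀x/L - M₀  [x>a] = (-12)·(16/5)/4 - (-12) = 12/5 kN·m
Superposition: M = Σ M_i = -592/125 kN·m ≈ -4.736000 kN·m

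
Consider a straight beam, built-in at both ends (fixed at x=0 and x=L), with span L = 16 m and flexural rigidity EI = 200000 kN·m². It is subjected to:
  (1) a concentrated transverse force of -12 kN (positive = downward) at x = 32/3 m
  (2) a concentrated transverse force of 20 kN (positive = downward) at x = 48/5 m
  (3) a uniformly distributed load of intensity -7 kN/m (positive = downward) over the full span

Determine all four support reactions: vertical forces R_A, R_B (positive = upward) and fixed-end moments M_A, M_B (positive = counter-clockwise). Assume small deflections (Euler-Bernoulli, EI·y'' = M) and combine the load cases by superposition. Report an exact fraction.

R_A = -11716/225 kN, M_A = -29888/225 kN·m, R_B = -11684/225 kN, M_B = 29632/225 kN·m

Load 1 — point force P=-12 kN at a=32/3 m (b=L-a=16/3):
  R_A = Pb²(3a+b)/L³ = (-12)·(16/3)²·(3·(32/3)+(16/3))/16³ = -28/9 kN
  M_A = Pab²/L² = (-12)·(32/3)·(16/3)²/16² = -128/9 kN·m
  R_B = Pa²(a+3b)/L³ = (-12)·(32/3)²·((32/3)+3·(16/3))/16³ = -80/9 kN
  M_B = -Pa²b/L² = -(-12)·(32/3)²·(16/3)/16² = 256/9 kN·m
Load 2 — point force P=20 kN at a=48/5 m (b=L-a=32/5):
  R_A = Pb²(3a+b)/L³ = 20·(32/5)²·(3·(48/5)+(32/5))/16³ = 176/25 kN
  M_A = Pab²/L² = 20·(48/5)·(32/5)²/16² = 768/25 kN·m
  R_B = Pa²(a+3b)/L³ = 20·(48/5)²·((48/5)+3·(32/5))/16³ = 324/25 kN
  M_B = -Pa²b/L² = -20·(48/5)²·(32/5)/16² = -1152/25 kN·m
Load 3 — uniform load w=-7 kN/m over full span:
  R_A = wL/2 = (-7)·16/2 = -56 kN
  M_A = wL²/12 = (-7)·16²/12 = -448/3 kN·m
  R_B = wL/2 = (-7)·16/2 = -56 kN
  M_B = -wL²/12 = -(-7)·16²/12 = 448/3 kN·m
Superposition: R_A = -11716/225 kN, M_A = -29888/225 kN·m, R_B = -11684/225 kN, M_B = 29632/225 kN·m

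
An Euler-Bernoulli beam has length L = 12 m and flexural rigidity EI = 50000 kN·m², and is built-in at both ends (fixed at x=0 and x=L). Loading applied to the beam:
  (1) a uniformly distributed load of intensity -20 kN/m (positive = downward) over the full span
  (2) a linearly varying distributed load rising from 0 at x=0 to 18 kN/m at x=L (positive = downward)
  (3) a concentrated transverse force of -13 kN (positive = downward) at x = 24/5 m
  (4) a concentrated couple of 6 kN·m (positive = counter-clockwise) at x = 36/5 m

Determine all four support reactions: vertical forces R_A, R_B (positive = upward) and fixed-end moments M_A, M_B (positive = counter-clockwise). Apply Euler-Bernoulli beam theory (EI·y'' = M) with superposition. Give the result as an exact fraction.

R_A = -11913/125 kN, M_A = -21768/125 kN·m, R_B = -6212/125 kN, M_B = 15762/125 kN·m

Load 1 — uniform load w=-20 kN/m over full span:
  R_A = wL/2 = (-20)·12/2 = -120 kN
  M_A = wL²/12 = (-20)·12²/12 = -240 kN·m
  R_B = wL/2 = (-20)·12/2 = -120 kN
  M_B = -wL²/12 = -(-20)·12²/12 = 240 kN·m
Load 2 — triangular load w₀=18 kN/m (0→w₀ over full span):
  R_A = 3w₀L/20 = 3·18·12/20 = 162/5 kN
  M_A = w₀L²/30 = 18·12²/30 = 432/5 kN·m
  R_B = 7w₀L/20 = 7·18·12/20 = 378/5 kN
  M_B = -w₀L²/20 = -18·12²/20 = -648/5 kN·m
Load 3 — point force P=-13 kN at a=24/5 m (b=L-a=36/5):
  R_A = Pb²(3a+b)/L³ = (-13)·(36/5)²·(3·(24/5)+(36/5))/12³ = -1053/125 kN
  M_A = Pab²/L² = (-13)·(24/5)·(36/5)²/12² = -2808/125 kN·m
  R_B = Pa²(a+3b)/L³ = (-13)·(24/5)²·((24/5)+3·(36/5))/12³ = -572/125 kN
  M_B = -Pa²b/L² = -(-13)·(24/5)²·(36/5)/12² = 1872/125 kN·m
Load 4 — applied couple M₀=6 kN·m at a=36/5 m (b=L-a=24/5):
  R_A = 6M₀ab/L³ = 6·6·(36/5)·(24/5)/12³ = 18/25 kN
  M_A = M₀b(2a-b)/L² = 6·(24/5)·(2·(36/5)-(24/5))/12² = 48/25 kN·m
  R_B = -6M₀ab/L³ = -6·6·(36/5)·(24/5)/12³ = -18/25 kN
  M_B = M₀a(2b-a)/L² = 6·(36/5)·(2·(24/5)-(36/5))/12² = 18/25 kN·m
Superposition: R_A = -11913/125 kN, M_A = -21768/125 kN·m, R_B = -6212/125 kN, M_B = 15762/125 kN·m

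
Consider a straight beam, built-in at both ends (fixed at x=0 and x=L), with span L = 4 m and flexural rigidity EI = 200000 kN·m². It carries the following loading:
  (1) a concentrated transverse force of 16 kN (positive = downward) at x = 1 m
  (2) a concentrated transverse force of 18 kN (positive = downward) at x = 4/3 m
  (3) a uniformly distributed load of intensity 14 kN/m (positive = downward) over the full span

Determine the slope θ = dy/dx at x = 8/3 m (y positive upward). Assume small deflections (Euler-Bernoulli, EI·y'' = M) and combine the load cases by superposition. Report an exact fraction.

θ(8/3) = 13/253125 rad

Load 1 — point force P=16 kN at a=1 m (b=L-a=3):
  θ_1 = Pa²(L-x)(2bL-(3b+a)(L-x))/(2L³EI)  [x>a] = 16·1²·(4-(8/3))·(2·3·4-(3·3+1)·(4-(8/3)))/(2·4³·200000) = 1/112500 rad
Load 2 — point force P=18 kN at a=4/3 m (b=L-a=8/3):
  θ_2 = Pa²(L-x)(2bL-(3b+a)(L-x))/(2L³EI)  [x>a] = 18·(4/3)²·(4-(8/3))·(2·(8/3)·4-(3·(8/3)+(4/3))·(4-(8/3)))/(2·4³·200000) = 1/67500 rad
Load 3 — uniform load w=14 kN/m over full span:
  θ_3 = -wx(L-x)(L-2x)/(12EI) = -14·(8/3)·(4-(8/3))·(4-2·(8/3))/(12·200000) = 7/253125 rad
Superposition: θ = Σ θ_i = 13/253125 rad ≈ 0.000051 rad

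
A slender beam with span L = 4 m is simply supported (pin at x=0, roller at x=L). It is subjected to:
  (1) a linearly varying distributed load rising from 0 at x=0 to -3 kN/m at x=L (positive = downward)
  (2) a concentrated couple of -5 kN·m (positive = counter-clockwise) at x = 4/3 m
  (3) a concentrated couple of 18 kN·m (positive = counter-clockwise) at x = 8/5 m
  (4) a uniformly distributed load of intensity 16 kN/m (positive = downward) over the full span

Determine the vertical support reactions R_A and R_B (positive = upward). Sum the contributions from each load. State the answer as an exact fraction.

Load 1 — triangular load w₀=-3 kN/m (0→w₀ over full span):
  R_A = w₀L/6 = (-3)·4/6 = -2 kN
  R_B = w₀L/3 = (-3)·4/3 = -4 kN
Load 2 — applied couple M₀=-5 kN·m at a=4/3 m (b=L-a=8/3):
  R_A = M₀/L = (-5)/4 = -5/4 kN
  R_B = -M₀/L = -(-5)/4 = 5/4 kN
Load 3 — applied couple M₀=18 kN·m at a=8/5 m (b=L-a=12/5):
  R_A = M₀/L = 18/4 = 9/2 kN
  R_B = -M₀/L = -18/4 = -9/2 kN
Load 4 — uniform load w=16 kN/m over full span:
  R_A = wL/2 = 16·4/2 = 32 kN
  R_B = wL/2 = 16·4/2 = 32 kN
Superposition: R_A = 133/4 kN, R_B = 99/4 kN

R_A = 133/4 kN, R_B = 99/4 kN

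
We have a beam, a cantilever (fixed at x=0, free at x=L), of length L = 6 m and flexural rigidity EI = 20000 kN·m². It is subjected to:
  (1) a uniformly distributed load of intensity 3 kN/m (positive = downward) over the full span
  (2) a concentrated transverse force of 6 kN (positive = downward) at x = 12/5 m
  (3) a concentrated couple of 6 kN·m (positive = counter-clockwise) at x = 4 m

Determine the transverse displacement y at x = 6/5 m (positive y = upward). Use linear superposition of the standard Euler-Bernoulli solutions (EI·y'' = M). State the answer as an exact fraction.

y(6/5) = -11961/6250000 m

Load 1 — uniform load w=3 kN/m over full span:
  y_1 = -wx²(x²-4Lx+6L²)/(24EI) = -3·(6/5)²·((6/5)²-4·6·(6/5)+6·6²)/(24·20000) = -10611/6250000 m
Load 2 — point force P=6 kN at a=12/5 m (b=L-a=18/5):
  y_2 = -Px²(3a-x)/(6EI)  [x≤a] = -6·(6/5)²·(3·(12/5)-(6/5))/(6·20000) = -27/62500 m
Load 3 — applied couple M₀=6 kN·m at a=4 m (b=L-a=2):
  y_3 = M₀x²/(2EI)  [x≤a] = 6·(6/5)²/(2·20000) = 27/125000 m
Superposition: y = Σ y_i = -11961/6250000 m ≈ -0.001914 m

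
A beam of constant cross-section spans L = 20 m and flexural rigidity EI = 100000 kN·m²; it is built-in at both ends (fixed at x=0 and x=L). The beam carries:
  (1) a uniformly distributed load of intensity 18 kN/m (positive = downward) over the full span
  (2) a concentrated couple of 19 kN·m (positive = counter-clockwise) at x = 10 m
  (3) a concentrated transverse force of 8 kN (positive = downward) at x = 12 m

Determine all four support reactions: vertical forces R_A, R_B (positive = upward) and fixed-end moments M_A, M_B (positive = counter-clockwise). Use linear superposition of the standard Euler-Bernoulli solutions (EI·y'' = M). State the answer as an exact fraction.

R_A = 184241/1000 kN, M_A = 62011/100 kN·m, R_B = 183759/1000 kN, M_B = -61829/100 kN·m

Load 1 — uniform load w=18 kN/m over full span:
  R_A = wL/2 = 18·20/2 = 180 kN
  M_A = wL²/12 = 18·20²/12 = 600 kN·m
  R_B = wL/2 = 18·20/2 = 180 kN
  M_B = -wL²/12 = -18·20²/12 = -600 kN·m
Load 2 — applied couple M₀=19 kN·m at a=10 m (b=L-a=10):
  R_A = 6M₀ab/L³ = 6·19·10·10/20³ = 57/40 kN
  M_A = M₀b(2a-b)/L² = 19·10·(2·10-10)/20² = 19/4 kN·m
  R_B = -6M₀ab/L³ = -6·19·10·10/20³ = -57/40 kN
  M_B = M₀a(2b-a)/L² = 19·10·(2·10-10)/20² = 19/4 kN·m
Load 3 — point force P=8 kN at a=12 m (b=L-a=8):
  R_A = Pb²(3a+b)/L³ = 8·8²·(3·12+8)/20³ = 352/125 kN
  M_A = Pab²/L² = 8·12·8²/20² = 384/25 kN·m
  R_B = Pa²(a+3b)/L³ = 8·12²·(12+3·8)/20³ = 648/125 kN
  M_B = -Pa²b/L² = -8·12²·8/20² = -576/25 kN·m
Superposition: R_A = 184241/1000 kN, M_A = 62011/100 kN·m, R_B = 183759/1000 kN, M_B = -61829/100 kN·m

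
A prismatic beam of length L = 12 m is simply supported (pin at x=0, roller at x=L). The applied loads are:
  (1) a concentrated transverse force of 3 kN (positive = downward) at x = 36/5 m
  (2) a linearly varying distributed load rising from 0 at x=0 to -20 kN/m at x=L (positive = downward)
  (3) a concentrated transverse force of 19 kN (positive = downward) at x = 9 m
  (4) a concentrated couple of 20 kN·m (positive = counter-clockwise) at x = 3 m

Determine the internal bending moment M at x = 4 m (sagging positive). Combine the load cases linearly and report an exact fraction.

Load 1 — point force P=3 kN at a=36/5 m (b=L-a=24/5):
  M_1 = Pbx/L  [x≤a] = 3·(24/5)·4/12 = 24/5 kN·m
Load 2 — triangular load w₀=-20 kN/m (0→w₀ over full span):
  M_2 = w₀Lx/6 - w₀x³/(6L) = (-20)·12·4/6 - (-20)·4³/(6·12) = -1280/9 kN·m
Load 3 — point force P=19 kN at a=9 m (b=L-a=3):
  M_3 = Pbx/L  [x≤a] = 19·3·4/12 = 19 kN·m
Load 4 — applied couple M₀=20 kN·m at a=3 m (b=L-a=9):
  M_4 = M₀x/L - M₀  [x>a] = 20·4/12 - 20 = -40/3 kN·m
Superposition: M = Σ M_i = -5929/45 kN·m ≈ -131.755556 kN·m

M(4) = -5929/45 kN·m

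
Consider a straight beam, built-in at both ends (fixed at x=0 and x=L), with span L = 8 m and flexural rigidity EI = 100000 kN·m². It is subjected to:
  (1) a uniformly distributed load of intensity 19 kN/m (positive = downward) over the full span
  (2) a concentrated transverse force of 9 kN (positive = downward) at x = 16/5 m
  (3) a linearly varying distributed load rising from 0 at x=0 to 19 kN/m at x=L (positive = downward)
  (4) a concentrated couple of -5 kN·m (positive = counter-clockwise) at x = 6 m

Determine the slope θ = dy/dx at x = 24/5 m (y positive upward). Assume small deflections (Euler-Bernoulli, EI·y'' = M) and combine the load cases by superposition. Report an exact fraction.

θ(24/5) = 186797/312500000 rad

Load 1 — uniform load w=19 kN/m over full span:
  θ_1 = -wx(L-x)(L-2x)/(12EI) = -19·(24/5)·(8-(24/5))·(8-2·(24/5))/(12·100000) = 152/390625 rad
Load 2 — point force P=9 kN at a=16/5 m (b=L-a=24/5):
  θ_2 = Pa²(L-x)(2bL-(3b+a)(L-x))/(2L³EI)  [x>a] = 9·(16/5)²·(8-(24/5))·(2·(24/5)·8-(3·(24/5)+(16/5))·(8-(24/5)))/(2·8³·100000) = 576/9765625 rad
Load 3 — triangular load w₀=19 kN/m (0→w₀ over full span):
  θ_3 = -w₀(2x(L-x)(L-2x)(x+2L)+x²(L-x)²)/(120LEI) = -19·(2·(24/5)·(8-(24/5))·(8-2·(24/5))·((24/5)+2·8)+(24/5)²·(8-(24/5))²)/(120·8·100000) = 304/1953125 rad
Load 4 — applied couple M₀=-5 kN·m at a=6 m (b=L-a=2):
  θ_4 = (R_Ax²/2 - M_Ax)/EI  [x≤a] with R_A=-45/64, M_A=-25/16 = ((-45/64)·(24/5)²/2 - (-25/16)·(24/5))/100000 = -3/500000 rad
Superposition: θ = Σ θ_i = 186797/312500000 rad ≈ 0.000598 rad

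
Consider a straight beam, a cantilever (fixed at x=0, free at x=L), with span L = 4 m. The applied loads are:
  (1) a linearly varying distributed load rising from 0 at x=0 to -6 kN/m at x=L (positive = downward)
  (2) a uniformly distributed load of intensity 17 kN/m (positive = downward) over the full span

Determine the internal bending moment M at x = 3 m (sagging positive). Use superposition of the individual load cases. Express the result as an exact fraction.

M(3) = -23/4 kN·m

Load 1 — triangular load w₀=-6 kN/m (0→w₀ over full span):
  M_1 = w₀Lx/2 - w₀L²/3 - w₀x³/(6L) = (-6)·4·3/2 - (-6)·4²/3 - (-6)·3³/(6·4) = 11/4 kN·m
Load 2 — uniform load w=17 kN/m over full span:
  M_2 = -w(L-x)²/2 = -17·(4-3)²/2 = -17/2 kN·m
Superposition: M = Σ M_i = -23/4 kN·m ≈ -5.750000 kN·m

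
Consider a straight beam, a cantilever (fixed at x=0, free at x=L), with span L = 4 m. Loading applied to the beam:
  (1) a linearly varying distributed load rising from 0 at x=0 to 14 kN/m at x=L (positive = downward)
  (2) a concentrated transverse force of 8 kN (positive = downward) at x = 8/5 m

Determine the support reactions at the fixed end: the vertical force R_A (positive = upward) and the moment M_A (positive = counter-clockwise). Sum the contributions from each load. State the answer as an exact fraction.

Load 1 — triangular load w₀=14 kN/m (0→w₀ over full span):
  R_A = w₀L/2 = 14·4/2 = 28 kN
  M_A = w₀L²/3 = 14·4²/3 = 224/3 kN·m
Load 2 — point force P=8 kN at a=8/5 m (b=L-a=12/5):
  R_A = P = 8 kN
  M_A = Pa = 8·(8/5) = 64/5 kN·m
Superposition: R_A = 36 kN, M_A = 1312/15 kN·m

R_A = 36 kN, M_A = 1312/15 kN·m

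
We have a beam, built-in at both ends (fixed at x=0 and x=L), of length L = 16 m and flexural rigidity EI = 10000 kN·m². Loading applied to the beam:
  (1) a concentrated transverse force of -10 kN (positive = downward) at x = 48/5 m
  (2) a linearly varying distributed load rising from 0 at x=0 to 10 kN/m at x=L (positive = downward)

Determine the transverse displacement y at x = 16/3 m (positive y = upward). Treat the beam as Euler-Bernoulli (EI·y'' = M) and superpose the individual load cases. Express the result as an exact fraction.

y(16/3) = -569344/11390625 m

Load 1 — point force P=-10 kN at a=48/5 m (b=L-a=32/5):
  y_1 = -Pb²x²(3aL-(3a+b)x)/(6L³EI)  [x≤a] = -(-10)·(32/5)²·(16/3)²·(3·(48/5)·16-(3·(48/5)+(32/5))·(16/3))/(6·16³·10000) = 16384/1265625 m
Load 2 — triangular load w₀=10 kN/m (0→w₀ over full span):
  y_2 = -w₀x²(L-x)²(x+2L)/(120LEI) = -10·(16/3)²·(16-(16/3))²·((16/3)+2·16)/(120·16·10000) = -28672/455625 m
Superposition: y = Σ y_i = -569344/11390625 m ≈ -0.049984 m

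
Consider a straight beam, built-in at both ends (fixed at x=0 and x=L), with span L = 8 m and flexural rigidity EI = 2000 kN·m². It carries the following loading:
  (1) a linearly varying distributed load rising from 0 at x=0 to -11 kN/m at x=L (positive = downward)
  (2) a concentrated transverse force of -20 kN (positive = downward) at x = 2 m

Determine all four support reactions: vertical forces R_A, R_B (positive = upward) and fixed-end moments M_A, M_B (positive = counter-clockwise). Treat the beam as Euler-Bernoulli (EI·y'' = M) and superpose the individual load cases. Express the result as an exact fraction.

R_A = -1203/40 kN, M_A = -1379/30 kN·m, R_B = -1357/40 kN, M_B = 427/10 kN·m

Load 1 — triangular load w₀=-11 kN/m (0→w₀ over full span):
  R_A = 3w₀L/20 = 3·(-11)·8/20 = -66/5 kN
  M_A = w₀L²/30 = (-11)·8²/30 = -352/15 kN·m
  R_B = 7w₀L/20 = 7·(-11)·8/20 = -154/5 kN
  M_B = -w₀L²/20 = -(-11)·8²/20 = 176/5 kN·m
Load 2 — point force P=-20 kN at a=2 m (b=L-a=6):
  R_A = Pb²(3a+b)/L³ = (-20)·6²·(3·2+6)/8³ = -135/8 kN
  M_A = Pab²/L² = (-20)·2·6²/8² = -45/2 kN·m
  R_B = Pa²(a+3b)/L³ = (-20)·2²·(2+3·6)/8³ = -25/8 kN
  M_B = -Pa²b/L² = -(-20)·2²·6/8² = 15/2 kN·m
Superposition: R_A = -1203/40 kN, M_A = -1379/30 kN·m, R_B = -1357/40 kN, M_B = 427/10 kN·m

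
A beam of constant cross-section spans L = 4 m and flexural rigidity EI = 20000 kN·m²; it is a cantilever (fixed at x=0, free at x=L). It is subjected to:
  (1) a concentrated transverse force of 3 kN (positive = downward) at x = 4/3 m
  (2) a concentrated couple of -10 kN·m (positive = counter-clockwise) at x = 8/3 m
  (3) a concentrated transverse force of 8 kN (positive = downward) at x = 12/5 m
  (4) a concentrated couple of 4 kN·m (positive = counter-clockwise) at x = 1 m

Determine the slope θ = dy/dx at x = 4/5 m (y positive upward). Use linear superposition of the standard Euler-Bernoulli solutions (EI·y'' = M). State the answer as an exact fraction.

θ(4/5) = -31/31250 rad

Load 1 — point force P=3 kN at a=4/3 m (b=L-a=8/3):
  θ_1 = -Px(2a-x)/(2EI)  [x≤a] = -3·(4/5)·(2·(4/3)-(4/5))/(2·20000) = -7/62500 rad
Load 2 — applied couple M₀=-10 kN·m at a=8/3 m (b=L-a=4/3):
  θ_2 = M₀x/EI  [x≤a] = (-10)·(4/5)/20000 = -1/2500 rad
Load 3 — point force P=8 kN at a=12/5 m (b=L-a=8/5):
  θ_3 = -Px(2a-x)/(2EI)  [x≤a] = -8·(4/5)·(2·(12/5)-(4/5))/(2·20000) = -2/3125 rad
Load 4 — applied couple M₀=4 kN·m at a=1 m (b=L-a=3):
  θ_4 = M₀x/EI  [x≤a] = 4·(4/5)/20000 = 1/6250 rad
Superposition: θ = Σ θ_i = -31/31250 rad ≈ -0.000992 rad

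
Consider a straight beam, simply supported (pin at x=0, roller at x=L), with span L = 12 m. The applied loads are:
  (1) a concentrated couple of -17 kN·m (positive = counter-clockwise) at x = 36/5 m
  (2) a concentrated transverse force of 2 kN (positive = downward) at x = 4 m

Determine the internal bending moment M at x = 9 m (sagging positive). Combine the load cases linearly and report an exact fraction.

M(9) = 25/4 kN·m

Load 1 — applied couple M₀=-17 kN·m at a=36/5 m (b=L-a=24/5):
  M_1 = M₀x/L - M₀  [x>a] = (-17)·9/12 - (-17) = 17/4 kN·m
Load 2 — point force P=2 kN at a=4 m (b=L-a=8):
  M_2 = Pa(L-x)/L  [x>a] = 2·4·(12-9)/12 = 2 kN·m
Superposition: M = Σ M_i = 25/4 kN·m ≈ 6.250000 kN·m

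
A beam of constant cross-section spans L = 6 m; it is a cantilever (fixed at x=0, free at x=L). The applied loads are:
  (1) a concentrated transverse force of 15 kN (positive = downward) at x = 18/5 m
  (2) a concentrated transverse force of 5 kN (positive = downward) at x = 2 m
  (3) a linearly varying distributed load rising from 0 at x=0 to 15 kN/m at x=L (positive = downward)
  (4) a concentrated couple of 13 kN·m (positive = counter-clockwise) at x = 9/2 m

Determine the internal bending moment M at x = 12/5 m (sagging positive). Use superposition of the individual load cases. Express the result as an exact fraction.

Load 1 — point force P=15 kN at a=18/5 m (b=L-a=12/5):
  M_1 = -P(a-x)  [x≤a] = -15·((18/5)-(12/5)) = -18 kN·m
Load 2 — point force P=5 kN at a=2 m (b=L-a=4):
  M_2 = 0  [x>a] = 0 kN·m
Load 3 — triangular load w₀=15 kN/m (0→w₀ over full span):
  M_3 = w₀Lx/2 - w₀L²/3 - w₀x³/(6L) = 15·6·(12/5)/2 - 15·6²/3 - 15·(12/5)³/(6·6) = -1944/25 kN·m
Load 4 — applied couple M₀=13 kN·m at a=9/2 m (b=L-a=3/2):
  M_4 = M₀  [x≤a] = 13 = 13 kN·m
Superposition: M = Σ M_i = -2069/25 kN·m ≈ -82.760000 kN·m

M(12/5) = -2069/25 kN·m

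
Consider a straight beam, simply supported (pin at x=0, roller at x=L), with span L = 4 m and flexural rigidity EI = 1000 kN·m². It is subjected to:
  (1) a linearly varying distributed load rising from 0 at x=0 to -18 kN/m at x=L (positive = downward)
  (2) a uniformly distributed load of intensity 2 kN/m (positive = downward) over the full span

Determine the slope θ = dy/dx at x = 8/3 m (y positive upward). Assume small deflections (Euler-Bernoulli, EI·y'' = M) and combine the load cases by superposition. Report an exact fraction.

Load 1 — triangular load w₀=-18 kN/m (0→w₀ over full span):
  θ_1 = -w₀(7L⁴-30L²x²+15x⁴)/(360LEI) = -(-18)·(7·4⁴-30·4²·(8/3)²+15·(8/3)⁴)/(360·4·1000) = -182/16875 rad
Load 2 — uniform load w=2 kN/m over full span:
  θ_2 = -w(L³-6Lx²+4x³)/(24EI) = -2·(4³-6·4·(8/3)²+4·(8/3)³)/(24·1000) = 26/10125 rad
Superposition: θ = Σ θ_i = -416/50625 rad ≈ -0.008217 rad

θ(8/3) = -416/50625 rad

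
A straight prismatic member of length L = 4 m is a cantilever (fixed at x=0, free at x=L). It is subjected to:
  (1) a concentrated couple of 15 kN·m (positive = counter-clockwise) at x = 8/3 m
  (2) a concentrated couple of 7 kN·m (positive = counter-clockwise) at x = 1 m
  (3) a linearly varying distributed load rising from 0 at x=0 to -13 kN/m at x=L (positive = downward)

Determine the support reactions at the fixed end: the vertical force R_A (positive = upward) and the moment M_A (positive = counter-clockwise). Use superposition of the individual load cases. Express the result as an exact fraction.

R_A = -26 kN, M_A = -274/3 kN·m

Load 1 — applied couple M₀=15 kN·m at a=8/3 m (b=L-a=4/3):
  R_A = 0 kN
  M_A = -M₀ = -15 kN·m
Load 2 — applied couple M₀=7 kN·m at a=1 m (b=L-a=3):
  R_A = 0 kN
  M_A = -M₀ = -7 kN·m
Load 3 — triangular load w₀=-13 kN/m (0→w₀ over full span):
  R_A = w₀L/2 = (-13)·4/2 = -26 kN
  M_A = w₀L²/3 = (-13)·4²/3 = -208/3 kN·m
Superposition: R_A = -26 kN, M_A = -274/3 kN·m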